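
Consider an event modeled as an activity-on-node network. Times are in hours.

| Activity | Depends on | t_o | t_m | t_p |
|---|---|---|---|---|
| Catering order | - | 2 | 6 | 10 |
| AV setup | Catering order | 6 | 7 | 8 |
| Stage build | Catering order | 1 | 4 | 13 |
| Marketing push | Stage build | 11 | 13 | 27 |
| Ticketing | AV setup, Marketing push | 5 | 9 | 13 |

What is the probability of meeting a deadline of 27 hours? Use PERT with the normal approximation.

0.018

te_Catering order = (2 + 4·6 + 10)/6 = 36/6 = 6; σ²_Catering order = ((10−2)/6)² = 1.778
te_AV setup = (6 + 4·7 + 8)/6 = 42/6 = 7; σ²_AV setup = ((8−6)/6)² = 0.111
te_Stage build = (1 + 4·4 + 13)/6 = 30/6 = 5; σ²_Stage build = ((13−1)/6)² = 4.000
te_Marketing push = (11 + 4·13 + 27)/6 = 90/6 = 15; σ²_Marketing push = ((27−11)/6)² = 7.111
te_Ticketing = (5 + 4·9 + 13)/6 = 54/6 = 9; σ²_Ticketing = ((13−5)/6)² = 1.778

Forward pass:
ES_Catering order = 0; EF_Catering order = 6
ES_AV setup = 6; EF_AV setup = 6+7 = 13
ES_Stage build = 6; EF_Stage build = 6+5 = 11
ES_Marketing push = 11; EF_Marketing push = 11+15 = 26
ES_Ticketing = max(EF_AV setup=13, EF_Marketing push=26) = 26; EF_Ticketing = 26+9 = 35
Expected project duration μ = 35 hours. Critical path: Catering order → Stage build → Marketing push → Ticketing.

Variance along critical path = 1.778 + 4.000 + 7.111 + 1.778 = 14.667; σ = √14.667 = 3.830 hours.
Z = (27 − 35) / 3.830 = -2.089
P(T ≤ 27) = Φ(-2.089) ≈ 0.018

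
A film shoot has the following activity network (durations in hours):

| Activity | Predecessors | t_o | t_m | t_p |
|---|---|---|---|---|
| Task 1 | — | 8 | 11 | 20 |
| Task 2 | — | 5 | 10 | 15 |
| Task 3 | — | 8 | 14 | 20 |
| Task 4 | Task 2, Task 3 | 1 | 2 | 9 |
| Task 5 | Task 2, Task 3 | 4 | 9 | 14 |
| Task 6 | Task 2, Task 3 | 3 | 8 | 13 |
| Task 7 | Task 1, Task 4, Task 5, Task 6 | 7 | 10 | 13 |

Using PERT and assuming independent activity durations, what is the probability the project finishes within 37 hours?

te_Task 1 = (8 + 4·11 + 20)/6 = 72/6 = 12; σ²_Task 1 = ((20−8)/6)² = 4.000
te_Task 2 = (5 + 4·10 + 15)/6 = 60/6 = 10; σ²_Task 2 = ((15−5)/6)² = 2.778
te_Task 3 = (8 + 4·14 + 20)/6 = 84/6 = 14; σ²_Task 3 = ((20−8)/6)² = 4.000
te_Task 4 = (1 + 4·2 + 9)/6 = 18/6 = 3; σ²_Task 4 = ((9−1)/6)² = 1.778
te_Task 5 = (4 + 4·9 + 14)/6 = 54/6 = 9; σ²_Task 5 = ((14−4)/6)² = 2.778
te_Task 6 = (3 + 4·8 + 13)/6 = 48/6 = 8; σ²_Task 6 = ((13−3)/6)² = 2.778
te_Task 7 = (7 + 4·10 + 13)/6 = 60/6 = 10; σ²_Task 7 = ((13−7)/6)² = 1.000

Forward pass:
ES_Task 1 = 0; EF_Task 1 = 12
ES_Task 2 = 0; EF_Task 2 = 10
ES_Task 3 = 0; EF_Task 3 = 14
ES_Task 4 = max(EF_Task 2=10, EF_Task 3=14) = 14; EF_Task 4 = 14+3 = 17
ES_Task 5 = max(EF_Task 2=10, EF_Task 3=14) = 14; EF_Task 5 = 14+9 = 23
ES_Task 6 = max(EF_Task 2=10, EF_Task 3=14) = 14; EF_Task 6 = 14+8 = 22
ES_Task 7 = max(EF_Task 1=12, EF_Task 4=17, EF_Task 5=23, EF_Task 6=22) = 23; EF_Task 7 = 23+10 = 33
Expected project duration μ = 33 hours. Critical path: Task 3 → Task 5 → Task 7.

Variance along critical path = 4.000 + 2.778 + 1.000 = 7.778; σ = √7.778 = 2.789 hours.
Z = (37 − 33) / 2.789 = 1.434
P(T ≤ 37) = Φ(1.434) ≈ 0.924

0.924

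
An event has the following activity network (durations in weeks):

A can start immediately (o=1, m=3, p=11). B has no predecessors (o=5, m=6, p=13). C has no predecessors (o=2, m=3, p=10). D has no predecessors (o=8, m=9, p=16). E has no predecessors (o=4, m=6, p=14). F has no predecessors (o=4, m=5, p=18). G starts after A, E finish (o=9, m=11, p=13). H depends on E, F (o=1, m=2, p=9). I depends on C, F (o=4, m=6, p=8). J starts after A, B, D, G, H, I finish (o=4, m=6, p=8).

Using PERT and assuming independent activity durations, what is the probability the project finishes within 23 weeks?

te_A = (1 + 4·3 + 11)/6 = 24/6 = 4; σ²_A = ((11−1)/6)² = 2.778
te_B = (5 + 4·6 + 13)/6 = 42/6 = 7; σ²_B = ((13−5)/6)² = 1.778
te_C = (2 + 4·3 + 10)/6 = 24/6 = 4; σ²_C = ((10−2)/6)² = 1.778
te_D = (8 + 4·9 + 16)/6 = 60/6 = 10; σ²_D = ((16−8)/6)² = 1.778
te_E = (4 + 4·6 + 14)/6 = 42/6 = 7; σ²_E = ((14−4)/6)² = 2.778
te_F = (4 + 4·5 + 18)/6 = 42/6 = 7; σ²_F = ((18−4)/6)² = 5.444
te_G = (9 + 4·11 + 13)/6 = 66/6 = 11; σ²_G = ((13−9)/6)² = 0.444
te_H = (1 + 4·2 + 9)/6 = 18/6 = 3; σ²_H = ((9−1)/6)² = 1.778
te_I = (4 + 4·6 + 8)/6 = 36/6 = 6; σ²_I = ((8−4)/6)² = 0.444
te_J = (4 + 4·6 + 8)/6 = 36/6 = 6; σ²_J = ((8−4)/6)² = 0.444

Forward pass:
ES_A = 0; EF_A = 4
ES_B = 0; EF_B = 7
ES_C = 0; EF_C = 4
ES_D = 0; EF_D = 10
ES_E = 0; EF_E = 7
ES_F = 0; EF_F = 7
ES_G = max(EF_A=4, EF_E=7) = 7; EF_G = 7+11 = 18
ES_H = max(EF_E=7, EF_F=7) = 7; EF_H = 7+3 = 10
ES_I = max(EF_C=4, EF_F=7) = 7; EF_I = 7+6 = 13
ES_J = max(EF_A=4, EF_B=7, EF_D=10, EF_G=18, EF_H=10, EF_I=13) = 18; EF_J = 18+6 = 24
Expected project duration μ = 24 weeks. Critical path: E → G → J.

Variance along critical path = 2.778 + 0.444 + 0.444 = 3.667; σ = √3.667 = 1.915 weeks.
Z = (23 − 24) / 1.915 = -0.522
P(T ≤ 23) = Φ(-0.522) ≈ 0.301

0.301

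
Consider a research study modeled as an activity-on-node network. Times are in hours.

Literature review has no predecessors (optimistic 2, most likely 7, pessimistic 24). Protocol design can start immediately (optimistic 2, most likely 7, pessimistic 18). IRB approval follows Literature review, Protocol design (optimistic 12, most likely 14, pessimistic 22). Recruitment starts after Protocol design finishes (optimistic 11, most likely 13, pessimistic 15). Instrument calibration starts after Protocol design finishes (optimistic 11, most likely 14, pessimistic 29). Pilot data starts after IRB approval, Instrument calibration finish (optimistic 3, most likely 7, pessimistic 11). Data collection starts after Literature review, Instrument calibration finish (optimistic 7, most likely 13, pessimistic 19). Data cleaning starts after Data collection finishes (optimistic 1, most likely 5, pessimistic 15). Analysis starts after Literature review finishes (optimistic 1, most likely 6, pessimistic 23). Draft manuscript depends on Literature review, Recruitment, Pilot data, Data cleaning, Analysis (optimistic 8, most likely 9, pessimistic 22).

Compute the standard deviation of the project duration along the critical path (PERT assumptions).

te_Literature review = (2 + 4·7 + 24)/6 = 54/6 = 9; σ²_Literature review = ((24−2)/6)² = 13.444
te_Protocol design = (2 + 4·7 + 18)/6 = 48/6 = 8; σ²_Protocol design = ((18−2)/6)² = 7.111
te_IRB approval = (12 + 4·14 + 22)/6 = 90/6 = 15; σ²_IRB approval = ((22−12)/6)² = 2.778
te_Recruitment = (11 + 4·13 + 15)/6 = 78/6 = 13; σ²_Recruitment = ((15−11)/6)² = 0.444
te_Instrument calibration = (11 + 4·14 + 29)/6 = 96/6 = 16; σ²_Instrument calibration = ((29−11)/6)² = 9.000
te_Pilot data = (3 + 4·7 + 11)/6 = 42/6 = 7; σ²_Pilot data = ((11−3)/6)² = 1.778
te_Data collection = (7 + 4·13 + 19)/6 = 78/6 = 13; σ²_Data collection = ((19−7)/6)² = 4.000
te_Data cleaning = (1 + 4·5 + 15)/6 = 36/6 = 6; σ²_Data cleaning = ((15−1)/6)² = 5.444
te_Analysis = (1 + 4·6 + 23)/6 = 48/6 = 8; σ²_Analysis = ((23−1)/6)² = 13.444
te_Draft manuscript = (8 + 4·9 + 22)/6 = 66/6 = 11; σ²_Draft manuscript = ((22−8)/6)² = 5.444

Forward pass:
ES_Literature review = 0; EF_Literature review = 9
ES_Protocol design = 0; EF_Protocol design = 8
ES_IRB approval = max(EF_Literature review=9, EF_Protocol design=8) = 9; EF_IRB approval = 9+15 = 24
ES_Recruitment = 8; EF_Recruitment = 8+13 = 21
ES_Instrument calibration = 8; EF_Instrument calibration = 8+16 = 24
ES_Pilot data = max(EF_IRB approval=24, EF_Instrument calibration=24) = 24; EF_Pilot data = 24+7 = 31
ES_Data collection = max(EF_Literature review=9, EF_Instrument calibration=24) = 24; EF_Data collection = 24+13 = 37
ES_Data cleaning = 37; EF_Data cleaning = 37+6 = 43
ES_Analysis = 9; EF_Analysis = 9+8 = 17
ES_Draft manuscript = max(EF_Literature review=9, EF_Recruitment=21, EF_Pilot data=31, EF_Data cleaning=43, EF_Analysis=17) = 43; EF_Draft manuscript = 43+11 = 54
Expected project duration μ = 54 hours. Critical path: Protocol design → Instrument calibration → Data collection → Data cleaning → Draft manuscript.

Variance along critical path = 7.111 + 9.000 + 4.000 + 5.444 + 5.444 = 31.000
σ = √31.000 = 5.568 hours

5.57 hours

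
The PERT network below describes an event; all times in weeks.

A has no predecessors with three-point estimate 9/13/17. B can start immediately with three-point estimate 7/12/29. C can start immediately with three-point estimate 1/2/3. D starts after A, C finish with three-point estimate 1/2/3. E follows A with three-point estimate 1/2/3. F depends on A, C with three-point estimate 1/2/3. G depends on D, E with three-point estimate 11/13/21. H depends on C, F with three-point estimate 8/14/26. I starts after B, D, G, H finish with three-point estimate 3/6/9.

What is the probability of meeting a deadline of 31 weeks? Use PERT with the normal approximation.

0.074

te_A = (9 + 4·13 + 17)/6 = 78/6 = 13; σ²_A = ((17−9)/6)² = 1.778
te_B = (7 + 4·12 + 29)/6 = 84/6 = 14; σ²_B = ((29−7)/6)² = 13.444
te_C = (1 + 4·2 + 3)/6 = 12/6 = 2; σ²_C = ((3−1)/6)² = 0.111
te_D = (1 + 4·2 + 3)/6 = 12/6 = 2; σ²_D = ((3−1)/6)² = 0.111
te_E = (1 + 4·2 + 3)/6 = 12/6 = 2; σ²_E = ((3−1)/6)² = 0.111
te_F = (1 + 4·2 + 3)/6 = 12/6 = 2; σ²_F = ((3−1)/6)² = 0.111
te_G = (11 + 4·13 + 21)/6 = 84/6 = 14; σ²_G = ((21−11)/6)² = 2.778
te_H = (8 + 4·14 + 26)/6 = 90/6 = 15; σ²_H = ((26−8)/6)² = 9.000
te_I = (3 + 4·6 + 9)/6 = 36/6 = 6; σ²_I = ((9−3)/6)² = 1.000

Forward pass:
ES_A = 0; EF_A = 13
ES_B = 0; EF_B = 14
ES_C = 0; EF_C = 2
ES_D = max(EF_A=13, EF_C=2) = 13; EF_D = 13+2 = 15
ES_E = 13; EF_E = 13+2 = 15
ES_F = max(EF_A=13, EF_C=2) = 13; EF_F = 13+2 = 15
ES_G = max(EF_D=15, EF_E=15) = 15; EF_G = 15+14 = 29
ES_H = max(EF_C=2, EF_F=15) = 15; EF_H = 15+15 = 30
ES_I = max(EF_B=14, EF_D=15, EF_G=29, EF_H=30) = 30; EF_I = 30+6 = 36
Expected project duration μ = 36 weeks. Critical path: A → F → H → I.

Variance along critical path = 1.778 + 0.111 + 9.000 + 1.000 = 11.889; σ = √11.889 = 3.448 weeks.
Z = (31 − 36) / 3.448 = -1.450
P(T ≤ 31) = Φ(-1.450) ≈ 0.074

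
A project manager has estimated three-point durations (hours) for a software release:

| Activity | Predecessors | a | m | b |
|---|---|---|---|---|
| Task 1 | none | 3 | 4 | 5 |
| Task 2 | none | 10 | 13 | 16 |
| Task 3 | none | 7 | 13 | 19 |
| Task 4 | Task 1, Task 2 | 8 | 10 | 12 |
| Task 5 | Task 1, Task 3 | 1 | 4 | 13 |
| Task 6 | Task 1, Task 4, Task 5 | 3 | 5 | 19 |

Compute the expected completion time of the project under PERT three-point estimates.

30 hours

te_Task 1 = (3 + 4·4 + 5)/6 = 24/6 = 4
te_Task 2 = (10 + 4·13 + 16)/6 = 78/6 = 13
te_Task 3 = (7 + 4·13 + 19)/6 = 78/6 = 13
te_Task 4 = (8 + 4·10 + 12)/6 = 60/6 = 10
te_Task 5 = (1 + 4·4 + 13)/6 = 30/6 = 5
te_Task 6 = (3 + 4·5 + 19)/6 = 42/6 = 7

Forward pass:
ES_Task 1 = 0; EF_Task 1 = 4
ES_Task 2 = 0; EF_Task 2 = 13
ES_Task 3 = 0; EF_Task 3 = 13
ES_Task 4 = max(EF_Task 1=4, EF_Task 2=13) = 13; EF_Task 4 = 13+10 = 23
ES_Task 5 = max(EF_Task 1=4, EF_Task 3=13) = 13; EF_Task 5 = 13+5 = 18
ES_Task 6 = max(EF_Task 1=4, EF_Task 4=23, EF_Task 5=18) = 23; EF_Task 6 = 23+7 = 30
Expected project duration μ = 30 hours. Critical path: Task 2 → Task 4 → Task 6.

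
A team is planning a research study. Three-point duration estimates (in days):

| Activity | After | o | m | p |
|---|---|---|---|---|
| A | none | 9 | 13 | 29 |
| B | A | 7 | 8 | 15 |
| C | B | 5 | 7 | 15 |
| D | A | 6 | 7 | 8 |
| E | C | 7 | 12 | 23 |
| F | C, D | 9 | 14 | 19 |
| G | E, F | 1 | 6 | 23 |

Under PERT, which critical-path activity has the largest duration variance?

te_A = (9 + 4·13 + 29)/6 = 90/6 = 15; σ²_A = ((29−9)/6)² = 11.111
te_B = (7 + 4·8 + 15)/6 = 54/6 = 9; σ²_B = ((15−7)/6)² = 1.778
te_C = (5 + 4·7 + 15)/6 = 48/6 = 8; σ²_C = ((15−5)/6)² = 2.778
te_D = (6 + 4·7 + 8)/6 = 42/6 = 7; σ²_D = ((8−6)/6)² = 0.111
te_E = (7 + 4·12 + 23)/6 = 78/6 = 13; σ²_E = ((23−7)/6)² = 7.111
te_F = (9 + 4·14 + 19)/6 = 84/6 = 14; σ²_F = ((19−9)/6)² = 2.778
te_G = (1 + 4·6 + 23)/6 = 48/6 = 8; σ²_G = ((23−1)/6)² = 13.444

Forward pass:
ES_A = 0; EF_A = 15
ES_B = 15; EF_B = 15+9 = 24
ES_C = 24; EF_C = 24+8 = 32
ES_D = 15; EF_D = 15+7 = 22
ES_E = 32; EF_E = 32+13 = 45
ES_F = max(EF_C=32, EF_D=22) = 32; EF_F = 32+14 = 46
ES_G = max(EF_E=45, EF_F=46) = 46; EF_G = 46+8 = 54
Expected project duration μ = 54 days. Critical path: A → B → C → F → G.

Variances on critical path: σ²_A=11.111, σ²_B=1.778, σ²_C=2.778, σ²_F=2.778, σ²_G=13.444.
Largest is σ²_G = 13.444.

G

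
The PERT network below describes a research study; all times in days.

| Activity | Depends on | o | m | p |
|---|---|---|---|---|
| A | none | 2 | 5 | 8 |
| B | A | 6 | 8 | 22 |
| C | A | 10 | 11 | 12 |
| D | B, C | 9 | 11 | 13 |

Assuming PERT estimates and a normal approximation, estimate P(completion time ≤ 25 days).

0.054

te_A = (2 + 4·5 + 8)/6 = 30/6 = 5; σ²_A = ((8−2)/6)² = 1.000
te_B = (6 + 4·8 + 22)/6 = 60/6 = 10; σ²_B = ((22−6)/6)² = 7.111
te_C = (10 + 4·11 + 12)/6 = 66/6 = 11; σ²_C = ((12−10)/6)² = 0.111
te_D = (9 + 4·11 + 13)/6 = 66/6 = 11; σ²_D = ((13−9)/6)² = 0.444

Forward pass:
ES_A = 0; EF_A = 5
ES_B = 5; EF_B = 5+10 = 15
ES_C = 5; EF_C = 5+11 = 16
ES_D = max(EF_B=15, EF_C=16) = 16; EF_D = 16+11 = 27
Expected project duration μ = 27 days. Critical path: A → C → D.

Variance along critical path = 1.000 + 0.111 + 0.444 = 1.556; σ = √1.556 = 1.247 days.
Z = (25 − 27) / 1.247 = -1.604
P(T ≤ 25) = Φ(-1.604) ≈ 0.054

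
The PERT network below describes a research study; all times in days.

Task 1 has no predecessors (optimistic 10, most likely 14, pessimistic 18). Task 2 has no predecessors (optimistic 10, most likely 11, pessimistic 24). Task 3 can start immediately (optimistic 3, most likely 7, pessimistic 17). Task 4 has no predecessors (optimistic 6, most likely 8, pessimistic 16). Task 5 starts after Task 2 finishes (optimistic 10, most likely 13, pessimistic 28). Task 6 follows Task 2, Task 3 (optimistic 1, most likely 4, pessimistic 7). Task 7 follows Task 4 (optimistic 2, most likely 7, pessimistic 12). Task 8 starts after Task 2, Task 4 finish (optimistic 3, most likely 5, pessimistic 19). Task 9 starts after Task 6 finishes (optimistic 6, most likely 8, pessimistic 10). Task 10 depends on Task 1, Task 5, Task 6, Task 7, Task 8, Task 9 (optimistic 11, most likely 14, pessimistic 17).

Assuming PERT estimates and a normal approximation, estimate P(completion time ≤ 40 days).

0.305

te_Task 1 = (10 + 4·14 + 18)/6 = 84/6 = 14; σ²_Task 1 = ((18−10)/6)² = 1.778
te_Task 2 = (10 + 4·11 + 24)/6 = 78/6 = 13; σ²_Task 2 = ((24−10)/6)² = 5.444
te_Task 3 = (3 + 4·7 + 17)/6 = 48/6 = 8; σ²_Task 3 = ((17−3)/6)² = 5.444
te_Task 4 = (6 + 4·8 + 16)/6 = 54/6 = 9; σ²_Task 4 = ((16−6)/6)² = 2.778
te_Task 5 = (10 + 4·13 + 28)/6 = 90/6 = 15; σ²_Task 5 = ((28−10)/6)² = 9.000
te_Task 6 = (1 + 4·4 + 7)/6 = 24/6 = 4; σ²_Task 6 = ((7−1)/6)² = 1.000
te_Task 7 = (2 + 4·7 + 12)/6 = 42/6 = 7; σ²_Task 7 = ((12−2)/6)² = 2.778
te_Task 8 = (3 + 4·5 + 19)/6 = 42/6 = 7; σ²_Task 8 = ((19−3)/6)² = 7.111
te_Task 9 = (6 + 4·8 + 10)/6 = 48/6 = 8; σ²_Task 9 = ((10−6)/6)² = 0.444
te_Task 10 = (11 + 4·14 + 17)/6 = 84/6 = 14; σ²_Task 10 = ((17−11)/6)² = 1.000

Forward pass:
ES_Task 1 = 0; EF_Task 1 = 14
ES_Task 2 = 0; EF_Task 2 = 13
ES_Task 3 = 0; EF_Task 3 = 8
ES_Task 4 = 0; EF_Task 4 = 9
ES_Task 5 = 13; EF_Task 5 = 13+15 = 28
ES_Task 6 = max(EF_Task 2=13, EF_Task 3=8) = 13; EF_Task 6 = 13+4 = 17
ES_Task 7 = 9; EF_Task 7 = 9+7 = 16
ES_Task 8 = max(EF_Task 2=13, EF_Task 4=9) = 13; EF_Task 8 = 13+7 = 20
ES_Task 9 = 17; EF_Task 9 = 17+8 = 25
ES_Task 10 = max(EF_Task 1=14, EF_Task 5=28, EF_Task 6=17, EF_Task 7=16, EF_Task 8=20, EF_Task 9=25) = 28; EF_Task 10 = 28+14 = 42
Expected project duration μ = 42 days. Critical path: Task 2 → Task 5 → Task 10.

Variance along critical path = 5.444 + 9.000 + 1.000 = 15.444; σ = √15.444 = 3.930 days.
Z = (40 − 42) / 3.930 = -0.509
P(T ≤ 40) = Φ(-0.509) ≈ 0.305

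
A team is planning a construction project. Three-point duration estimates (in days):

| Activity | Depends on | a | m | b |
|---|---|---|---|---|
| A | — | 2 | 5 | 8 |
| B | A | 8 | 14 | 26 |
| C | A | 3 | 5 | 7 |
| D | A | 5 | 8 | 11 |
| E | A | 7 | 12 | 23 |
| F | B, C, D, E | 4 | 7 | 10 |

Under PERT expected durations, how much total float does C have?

te_A = (2 + 4·5 + 8)/6 = 30/6 = 5
te_B = (8 + 4·14 + 26)/6 = 90/6 = 15
te_C = (3 + 4·5 + 7)/6 = 30/6 = 5
te_D = (5 + 4·8 + 11)/6 = 48/6 = 8
te_E = (7 + 4·12 + 23)/6 = 78/6 = 13
te_F = (4 + 4·7 + 10)/6 = 42/6 = 7

Forward pass:
ES_A = 0; EF_A = 5
ES_B = 5; EF_B = 5+15 = 20
ES_C = 5; EF_C = 5+5 = 10
ES_D = 5; EF_D = 5+8 = 13
ES_E = 5; EF_E = 5+13 = 18
ES_F = max(EF_B=20, EF_C=10, EF_D=13, EF_E=18) = 20; EF_F = 20+7 = 27
Expected project duration μ = 27 days. Critical path: A → B → F.

Backward pass:
LF_F = 27; LS_F = 27−7 = 20
LF_E = LS_F = 20; LS_E = 20−13 = 7
LF_D = LS_F = 20; LS_D = 20−8 = 12
LF_C = LS_F = 20; LS_C = 20−5 = 15
LF_B = LS_F = 20; LS_B = 20−15 = 5
LF_A = min(LS_B=5, LS_C=15, LS_D=12, LS_E=7) = 5; LS_A = 5−5 = 0
Slack_C = LS_C − ES_C = 15 − 5 = 10

10 days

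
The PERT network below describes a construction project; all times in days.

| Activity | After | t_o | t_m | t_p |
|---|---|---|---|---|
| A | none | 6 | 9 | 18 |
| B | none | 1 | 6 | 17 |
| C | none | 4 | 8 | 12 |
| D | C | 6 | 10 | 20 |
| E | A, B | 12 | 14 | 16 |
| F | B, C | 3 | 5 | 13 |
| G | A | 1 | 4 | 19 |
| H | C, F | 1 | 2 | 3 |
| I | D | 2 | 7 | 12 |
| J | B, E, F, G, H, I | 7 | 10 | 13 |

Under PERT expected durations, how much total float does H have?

te_A = (6 + 4·9 + 18)/6 = 60/6 = 10
te_B = (1 + 4·6 + 17)/6 = 42/6 = 7
te_C = (4 + 4·8 + 12)/6 = 48/6 = 8
te_D = (6 + 4·10 + 20)/6 = 66/6 = 11
te_E = (12 + 4·14 + 16)/6 = 84/6 = 14
te_F = (3 + 4·5 + 13)/6 = 36/6 = 6
te_G = (1 + 4·4 + 19)/6 = 36/6 = 6
te_H = (1 + 4·2 + 3)/6 = 12/6 = 2
te_I = (2 + 4·7 + 12)/6 = 42/6 = 7
te_J = (7 + 4·10 + 13)/6 = 60/6 = 10

Forward pass:
ES_A = 0; EF_A = 10
ES_B = 0; EF_B = 7
ES_C = 0; EF_C = 8
ES_D = 8; EF_D = 8+11 = 19
ES_E = max(EF_A=10, EF_B=7) = 10; EF_E = 10+14 = 24
ES_F = max(EF_B=7, EF_C=8) = 8; EF_F = 8+6 = 14
ES_G = 10; EF_G = 10+6 = 16
ES_H = max(EF_C=8, EF_F=14) = 14; EF_H = 14+2 = 16
ES_I = 19; EF_I = 19+7 = 26
ES_J = max(EF_B=7, EF_E=24, EF_F=14, EF_G=16, EF_H=16, EF_I=26) = 26; EF_J = 26+10 = 36
Expected project duration μ = 36 days. Critical path: C → D → I → J.

Backward pass:
LF_J = 36; LS_J = 36−10 = 26
LF_I = LS_J = 26; LS_I = 26−7 = 19
LF_H = LS_J = 26; LS_H = 26−2 = 24
LF_G = LS_J = 26; LS_G = 26−6 = 20
LF_F = min(LS_H=24, LS_J=26) = 24; LS_F = 24−6 = 18
LF_E = LS_J = 26; LS_E = 26−14 = 12
LF_D = LS_I = 19; LS_D = 19−11 = 8
LF_C = min(LS_D=8, LS_F=18, LS_H=24) = 8; LS_C = 8−8 = 0
LF_B = min(LS_E=12, LS_F=18, LS_J=26) = 12; LS_B = 12−7 = 5
LF_A = min(LS_E=12, LS_G=20) = 12; LS_A = 12−10 = 2
Slack_H = LS_H − ES_H = 24 − 14 = 10

10 days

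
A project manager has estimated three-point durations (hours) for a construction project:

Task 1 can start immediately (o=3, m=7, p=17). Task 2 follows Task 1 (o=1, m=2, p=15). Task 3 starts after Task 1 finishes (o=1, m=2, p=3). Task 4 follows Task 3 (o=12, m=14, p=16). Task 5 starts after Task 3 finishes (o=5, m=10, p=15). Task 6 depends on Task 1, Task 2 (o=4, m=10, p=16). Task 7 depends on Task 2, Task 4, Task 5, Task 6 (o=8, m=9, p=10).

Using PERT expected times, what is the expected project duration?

33 hours

te_Task 1 = (3 + 4·7 + 17)/6 = 48/6 = 8
te_Task 2 = (1 + 4·2 + 15)/6 = 24/6 = 4
te_Task 3 = (1 + 4·2 + 3)/6 = 12/6 = 2
te_Task 4 = (12 + 4·14 + 16)/6 = 84/6 = 14
te_Task 5 = (5 + 4·10 + 15)/6 = 60/6 = 10
te_Task 6 = (4 + 4·10 + 16)/6 = 60/6 = 10
te_Task 7 = (8 + 4·9 + 10)/6 = 54/6 = 9

Forward pass:
ES_Task 1 = 0; EF_Task 1 = 8
ES_Task 2 = 8; EF_Task 2 = 8+4 = 12
ES_Task 3 = 8; EF_Task 3 = 8+2 = 10
ES_Task 4 = 10; EF_Task 4 = 10+14 = 24
ES_Task 5 = 10; EF_Task 5 = 10+10 = 20
ES_Task 6 = max(EF_Task 1=8, EF_Task 2=12) = 12; EF_Task 6 = 12+10 = 22
ES_Task 7 = max(EF_Task 2=12, EF_Task 4=24, EF_Task 5=20, EF_Task 6=22) = 24; EF_Task 7 = 24+9 = 33
Expected project duration μ = 33 hours. Critical path: Task 1 → Task 3 → Task 4 → Task 7.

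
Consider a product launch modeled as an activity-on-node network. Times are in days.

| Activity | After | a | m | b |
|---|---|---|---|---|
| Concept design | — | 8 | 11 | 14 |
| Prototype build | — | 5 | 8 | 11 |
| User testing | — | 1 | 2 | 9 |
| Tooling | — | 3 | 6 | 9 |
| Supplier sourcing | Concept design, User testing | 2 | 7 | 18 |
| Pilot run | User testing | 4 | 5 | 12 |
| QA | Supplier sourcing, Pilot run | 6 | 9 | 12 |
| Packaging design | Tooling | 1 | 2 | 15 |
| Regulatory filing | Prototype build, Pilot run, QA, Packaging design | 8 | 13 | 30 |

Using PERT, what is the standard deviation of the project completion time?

4.75 days

te_Concept design = (8 + 4·11 + 14)/6 = 66/6 = 11; σ²_Concept design = ((14−8)/6)² = 1.000
te_Prototype build = (5 + 4·8 + 11)/6 = 48/6 = 8; σ²_Prototype build = ((11−5)/6)² = 1.000
te_User testing = (1 + 4·2 + 9)/6 = 18/6 = 3; σ²_User testing = ((9−1)/6)² = 1.778
te_Tooling = (3 + 4·6 + 9)/6 = 36/6 = 6; σ²_Tooling = ((9−3)/6)² = 1.000
te_Supplier sourcing = (2 + 4·7 + 18)/6 = 48/6 = 8; σ²_Supplier sourcing = ((18−2)/6)² = 7.111
te_Pilot run = (4 + 4·5 + 12)/6 = 36/6 = 6; σ²_Pilot run = ((12−4)/6)² = 1.778
te_QA = (6 + 4·9 + 12)/6 = 54/6 = 9; σ²_QA = ((12−6)/6)² = 1.000
te_Packaging design = (1 + 4·2 + 15)/6 = 24/6 = 4; σ²_Packaging design = ((15−1)/6)² = 5.444
te_Regulatory filing = (8 + 4·13 + 30)/6 = 90/6 = 15; σ²_Regulatory filing = ((30−8)/6)² = 13.444

Forward pass:
ES_Concept design = 0; EF_Concept design = 11
ES_Prototype build = 0; EF_Prototype build = 8
ES_User testing = 0; EF_User testing = 3
ES_Tooling = 0; EF_Tooling = 6
ES_Supplier sourcing = max(EF_Concept design=11, EF_User testing=3) = 11; EF_Supplier sourcing = 11+8 = 19
ES_Pilot run = 3; EF_Pilot run = 3+6 = 9
ES_QA = max(EF_Supplier sourcing=19, EF_Pilot run=9) = 19; EF_QA = 19+9 = 28
ES_Packaging design = 6; EF_Packaging design = 6+4 = 10
ES_Regulatory filing = max(EF_Prototype build=8, EF_Pilot run=9, EF_QA=28, EF_Packaging design=10) = 28; EF_Regulatory filing = 28+15 = 43
Expected project duration μ = 43 days. Critical path: Concept design → Supplier sourcing → QA → Regulatory filing.

Variance along critical path = 1.000 + 7.111 + 1.000 + 13.444 = 22.556
σ = √22.556 = 4.749 days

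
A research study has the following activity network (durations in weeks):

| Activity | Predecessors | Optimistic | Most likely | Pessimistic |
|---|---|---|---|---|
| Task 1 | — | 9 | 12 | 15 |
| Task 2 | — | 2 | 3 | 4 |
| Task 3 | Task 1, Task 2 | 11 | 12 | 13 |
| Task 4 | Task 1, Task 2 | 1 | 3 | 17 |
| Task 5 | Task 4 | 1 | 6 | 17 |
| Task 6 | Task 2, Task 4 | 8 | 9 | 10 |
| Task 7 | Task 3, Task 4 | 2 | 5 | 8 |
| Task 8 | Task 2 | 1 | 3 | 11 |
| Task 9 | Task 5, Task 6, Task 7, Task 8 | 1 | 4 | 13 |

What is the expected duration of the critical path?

34 weeks

te_Task 1 = (9 + 4·12 + 15)/6 = 72/6 = 12
te_Task 2 = (2 + 4·3 + 4)/6 = 18/6 = 3
te_Task 3 = (11 + 4·12 + 13)/6 = 72/6 = 12
te_Task 4 = (1 + 4·3 + 17)/6 = 30/6 = 5
te_Task 5 = (1 + 4·6 + 17)/6 = 42/6 = 7
te_Task 6 = (8 + 4·9 + 10)/6 = 54/6 = 9
te_Task 7 = (2 + 4·5 + 8)/6 = 30/6 = 5
te_Task 8 = (1 + 4·3 + 11)/6 = 24/6 = 4
te_Task 9 = (1 + 4·4 + 13)/6 = 30/6 = 5

Forward pass:
ES_Task 1 = 0; EF_Task 1 = 12
ES_Task 2 = 0; EF_Task 2 = 3
ES_Task 3 = max(EF_Task 1=12, EF_Task 2=3) = 12; EF_Task 3 = 12+12 = 24
ES_Task 4 = max(EF_Task 1=12, EF_Task 2=3) = 12; EF_Task 4 = 12+5 = 17
ES_Task 5 = 17; EF_Task 5 = 17+7 = 24
ES_Task 6 = max(EF_Task 2=3, EF_Task 4=17) = 17; EF_Task 6 = 17+9 = 26
ES_Task 7 = max(EF_Task 3=24, EF_Task 4=17) = 24; EF_Task 7 = 24+5 = 29
ES_Task 8 = 3; EF_Task 8 = 3+4 = 7
ES_Task 9 = max(EF_Task 5=24, EF_Task 6=26, EF_Task 7=29, EF_Task 8=7) = 29; EF_Task 9 = 29+5 = 34
Expected project duration μ = 34 weeks. Critical path: Task 1 → Task 3 → Task 7 → Task 9.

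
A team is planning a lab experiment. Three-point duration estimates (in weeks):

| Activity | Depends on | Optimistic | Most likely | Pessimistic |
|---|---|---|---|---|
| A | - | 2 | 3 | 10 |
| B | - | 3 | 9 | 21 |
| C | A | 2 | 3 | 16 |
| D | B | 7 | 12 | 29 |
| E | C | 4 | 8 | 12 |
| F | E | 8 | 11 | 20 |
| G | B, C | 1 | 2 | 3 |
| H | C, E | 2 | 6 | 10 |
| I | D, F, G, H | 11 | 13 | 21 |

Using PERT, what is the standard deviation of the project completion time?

3.97 weeks

te_A = (2 + 4·3 + 10)/6 = 24/6 = 4; σ²_A = ((10−2)/6)² = 1.778
te_B = (3 + 4·9 + 21)/6 = 60/6 = 10; σ²_B = ((21−3)/6)² = 9.000
te_C = (2 + 4·3 + 16)/6 = 30/6 = 5; σ²_C = ((16−2)/6)² = 5.444
te_D = (7 + 4·12 + 29)/6 = 84/6 = 14; σ²_D = ((29−7)/6)² = 13.444
te_E = (4 + 4·8 + 12)/6 = 48/6 = 8; σ²_E = ((12−4)/6)² = 1.778
te_F = (8 + 4·11 + 20)/6 = 72/6 = 12; σ²_F = ((20−8)/6)² = 4.000
te_G = (1 + 4·2 + 3)/6 = 12/6 = 2; σ²_G = ((3−1)/6)² = 0.111
te_H = (2 + 4·6 + 10)/6 = 36/6 = 6; σ²_H = ((10−2)/6)² = 1.778
te_I = (11 + 4·13 + 21)/6 = 84/6 = 14; σ²_I = ((21−11)/6)² = 2.778

Forward pass:
ES_A = 0; EF_A = 4
ES_B = 0; EF_B = 10
ES_C = 4; EF_C = 4+5 = 9
ES_D = 10; EF_D = 10+14 = 24
ES_E = 9; EF_E = 9+8 = 17
ES_F = 17; EF_F = 17+12 = 29
ES_G = max(EF_B=10, EF_C=9) = 10; EF_G = 10+2 = 12
ES_H = max(EF_C=9, EF_E=17) = 17; EF_H = 17+6 = 23
ES_I = max(EF_D=24, EF_F=29, EF_G=12, EF_H=23) = 29; EF_I = 29+14 = 43
Expected project duration μ = 43 weeks. Critical path: A → C → E → F → I.

Variance along critical path = 1.778 + 5.444 + 1.778 + 4.000 + 2.778 = 15.778
σ = √15.778 = 3.972 weeks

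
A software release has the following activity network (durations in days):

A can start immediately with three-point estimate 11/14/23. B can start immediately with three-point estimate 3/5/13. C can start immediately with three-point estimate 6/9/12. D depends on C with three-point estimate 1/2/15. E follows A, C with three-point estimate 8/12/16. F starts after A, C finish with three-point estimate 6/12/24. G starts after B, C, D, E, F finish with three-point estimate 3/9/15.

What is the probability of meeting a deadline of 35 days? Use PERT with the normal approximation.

te_A = (11 + 4·14 + 23)/6 = 90/6 = 15; σ²_A = ((23−11)/6)² = 4.000
te_B = (3 + 4·5 + 13)/6 = 36/6 = 6; σ²_B = ((13−3)/6)² = 2.778
te_C = (6 + 4·9 + 12)/6 = 54/6 = 9; σ²_C = ((12−6)/6)² = 1.000
te_D = (1 + 4·2 + 15)/6 = 24/6 = 4; σ²_D = ((15−1)/6)² = 5.444
te_E = (8 + 4·12 + 16)/6 = 72/6 = 12; σ²_E = ((16−8)/6)² = 1.778
te_F = (6 + 4·12 + 24)/6 = 78/6 = 13; σ²_F = ((24−6)/6)² = 9.000
te_G = (3 + 4·9 + 15)/6 = 54/6 = 9; σ²_G = ((15−3)/6)² = 4.000

Forward pass:
ES_A = 0; EF_A = 15
ES_B = 0; EF_B = 6
ES_C = 0; EF_C = 9
ES_D = 9; EF_D = 9+4 = 13
ES_E = max(EF_A=15, EF_C=9) = 15; EF_E = 15+12 = 27
ES_F = max(EF_A=15, EF_C=9) = 15; EF_F = 15+13 = 28
ES_G = max(EF_B=6, EF_C=9, EF_D=13, EF_E=27, EF_F=28) = 28; EF_G = 28+9 = 37
Expected project duration μ = 37 days. Critical path: A → F → G.

Variance along critical path = 4.000 + 9.000 + 4.000 = 17.000; σ = √17.000 = 4.123 days.
Z = (35 − 37) / 4.123 = -0.485
P(T ≤ 35) = Φ(-0.485) ≈ 0.314

0.314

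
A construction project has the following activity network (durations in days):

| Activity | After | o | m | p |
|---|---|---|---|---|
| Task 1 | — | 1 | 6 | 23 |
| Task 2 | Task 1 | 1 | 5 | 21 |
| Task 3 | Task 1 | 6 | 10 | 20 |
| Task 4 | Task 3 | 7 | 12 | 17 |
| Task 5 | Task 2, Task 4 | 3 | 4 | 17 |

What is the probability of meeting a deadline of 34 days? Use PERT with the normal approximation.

te_Task 1 = (1 + 4·6 + 23)/6 = 48/6 = 8; σ²_Task 1 = ((23−1)/6)² = 13.444
te_Task 2 = (1 + 4·5 + 21)/6 = 42/6 = 7; σ²_Task 2 = ((21−1)/6)² = 11.111
te_Task 3 = (6 + 4·10 + 20)/6 = 66/6 = 11; σ²_Task 3 = ((20−6)/6)² = 5.444
te_Task 4 = (7 + 4·12 + 17)/6 = 72/6 = 12; σ²_Task 4 = ((17−7)/6)² = 2.778
te_Task 5 = (3 + 4·4 + 17)/6 = 36/6 = 6; σ²_Task 5 = ((17−3)/6)² = 5.444

Forward pass:
ES_Task 1 = 0; EF_Task 1 = 8
ES_Task 2 = 8; EF_Task 2 = 8+7 = 15
ES_Task 3 = 8; EF_Task 3 = 8+11 = 19
ES_Task 4 = 19; EF_Task 4 = 19+12 = 31
ES_Task 5 = max(EF_Task 2=15, EF_Task 4=31) = 31; EF_Task 5 = 31+6 = 37
Expected project duration μ = 37 days. Critical path: Task 1 → Task 3 → Task 4 → Task 5.

Variance along critical path = 13.444 + 5.444 + 2.778 + 5.444 = 27.111; σ = √27.111 = 5.207 days.
Z = (34 − 37) / 5.207 = -0.576
P(T ≤ 34) = Φ(-0.576) ≈ 0.282

0.282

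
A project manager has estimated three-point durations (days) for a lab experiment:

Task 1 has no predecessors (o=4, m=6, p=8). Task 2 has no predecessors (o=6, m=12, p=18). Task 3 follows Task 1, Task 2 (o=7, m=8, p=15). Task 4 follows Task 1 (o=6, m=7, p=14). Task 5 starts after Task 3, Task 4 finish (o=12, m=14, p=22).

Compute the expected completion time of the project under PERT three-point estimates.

te_Task 1 = (4 + 4·6 + 8)/6 = 36/6 = 6
te_Task 2 = (6 + 4·12 + 18)/6 = 72/6 = 12
te_Task 3 = (7 + 4·8 + 15)/6 = 54/6 = 9
te_Task 4 = (6 + 4·7 + 14)/6 = 48/6 = 8
te_Task 5 = (12 + 4·14 + 22)/6 = 90/6 = 15

Forward pass:
ES_Task 1 = 0; EF_Task 1 = 6
ES_Task 2 = 0; EF_Task 2 = 12
ES_Task 3 = max(EF_Task 1=6, EF_Task 2=12) = 12; EF_Task 3 = 12+9 = 21
ES_Task 4 = 6; EF_Task 4 = 6+8 = 14
ES_Task 5 = max(EF_Task 3=21, EF_Task 4=14) = 21; EF_Task 5 = 21+15 = 36
Expected project duration μ = 36 days. Critical path: Task 2 → Task 3 → Task 5.

36 days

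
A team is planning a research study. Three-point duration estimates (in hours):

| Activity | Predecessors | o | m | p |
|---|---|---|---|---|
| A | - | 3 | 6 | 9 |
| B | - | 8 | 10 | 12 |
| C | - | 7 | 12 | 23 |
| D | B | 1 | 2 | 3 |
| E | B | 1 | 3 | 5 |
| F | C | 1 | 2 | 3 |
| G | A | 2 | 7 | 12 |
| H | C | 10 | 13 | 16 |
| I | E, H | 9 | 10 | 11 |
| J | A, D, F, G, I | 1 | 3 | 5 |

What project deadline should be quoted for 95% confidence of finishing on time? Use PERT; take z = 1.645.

te_A = (3 + 4·6 + 9)/6 = 36/6 = 6; σ²_A = ((9−3)/6)² = 1.000
te_B = (8 + 4·10 + 12)/6 = 60/6 = 10; σ²_B = ((12−8)/6)² = 0.444
te_C = (7 + 4·12 + 23)/6 = 78/6 = 13; σ²_C = ((23−7)/6)² = 7.111
te_D = (1 + 4·2 + 3)/6 = 12/6 = 2; σ²_D = ((3−1)/6)² = 0.111
te_E = (1 + 4·3 + 5)/6 = 18/6 = 3; σ²_E = ((5−1)/6)² = 0.444
te_F = (1 + 4·2 + 3)/6 = 12/6 = 2; σ²_F = ((3−1)/6)² = 0.111
te_G = (2 + 4·7 + 12)/6 = 42/6 = 7; σ²_G = ((12−2)/6)² = 2.778
te_H = (10 + 4·13 + 16)/6 = 78/6 = 13; σ²_H = ((16−10)/6)² = 1.000
te_I = (9 + 4·10 + 11)/6 = 60/6 = 10; σ²_I = ((11−9)/6)² = 0.111
te_J = (1 + 4·3 + 5)/6 = 18/6 = 3; σ²_J = ((5−1)/6)² = 0.444

Forward pass:
ES_A = 0; EF_A = 6
ES_B = 0; EF_B = 10
ES_C = 0; EF_C = 13
ES_D = 10; EF_D = 10+2 = 12
ES_E = 10; EF_E = 10+3 = 13
ES_F = 13; EF_F = 13+2 = 15
ES_G = 6; EF_G = 6+7 = 13
ES_H = 13; EF_H = 13+13 = 26
ES_I = max(EF_E=13, EF_H=26) = 26; EF_I = 26+10 = 36
ES_J = max(EF_A=6, EF_D=12, EF_F=15, EF_G=13, EF_I=36) = 36; EF_J = 36+3 = 39
Expected project duration μ = 39 hours. Critical path: C → H → I → J.

Variance along critical path = 7.111 + 1.000 + 0.111 + 0.444 = 8.667; σ = 2.944 hours.
D = μ + z·σ = 39 + 1.645·2.944 = 43.8 hours

43.8 hours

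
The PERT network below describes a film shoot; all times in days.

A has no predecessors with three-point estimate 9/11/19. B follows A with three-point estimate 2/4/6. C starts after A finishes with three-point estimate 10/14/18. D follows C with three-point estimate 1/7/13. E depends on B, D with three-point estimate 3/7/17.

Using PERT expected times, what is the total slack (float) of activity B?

te_A = (9 + 4·11 + 19)/6 = 72/6 = 12
te_B = (2 + 4·4 + 6)/6 = 24/6 = 4
te_C = (10 + 4·14 + 18)/6 = 84/6 = 14
te_D = (1 + 4·7 + 13)/6 = 42/6 = 7
te_E = (3 + 4·7 + 17)/6 = 48/6 = 8

Forward pass:
ES_A = 0; EF_A = 12
ES_B = 12; EF_B = 12+4 = 16
ES_C = 12; EF_C = 12+14 = 26
ES_D = 26; EF_D = 26+7 = 33
ES_E = max(EF_B=16, EF_D=33) = 33; EF_E = 33+8 = 41
Expected project duration μ = 41 days. Critical path: A → C → D → E.

Backward pass:
LF_E = 41; LS_E = 41−8 = 33
LF_D = LS_E = 33; LS_D = 33−7 = 26
LF_C = LS_D = 26; LS_C = 26−14 = 12
LF_B = LS_E = 33; LS_B = 33−4 = 29
LF_A = min(LS_B=29, LS_C=12) = 12; LS_A = 12−12 = 0
Slack_B = LS_B − ES_B = 29 − 12 = 17

17 days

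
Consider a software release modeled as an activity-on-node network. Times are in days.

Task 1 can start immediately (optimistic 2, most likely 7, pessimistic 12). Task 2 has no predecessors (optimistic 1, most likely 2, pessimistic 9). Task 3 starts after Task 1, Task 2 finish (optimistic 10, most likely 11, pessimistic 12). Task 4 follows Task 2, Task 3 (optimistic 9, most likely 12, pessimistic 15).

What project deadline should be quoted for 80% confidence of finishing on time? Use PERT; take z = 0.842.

te_Task 1 = (2 + 4·7 + 12)/6 = 42/6 = 7; σ²_Task 1 = ((12−2)/6)² = 2.778
te_Task 2 = (1 + 4·2 + 9)/6 = 18/6 = 3; σ²_Task 2 = ((9−1)/6)² = 1.778
te_Task 3 = (10 + 4·11 + 12)/6 = 66/6 = 11; σ²_Task 3 = ((12−10)/6)² = 0.111
te_Task 4 = (9 + 4·12 + 15)/6 = 72/6 = 12; σ²_Task 4 = ((15−9)/6)² = 1.000

Forward pass:
ES_Task 1 = 0; EF_Task 1 = 7
ES_Task 2 = 0; EF_Task 2 = 3
ES_Task 3 = max(EF_Task 1=7, EF_Task 2=3) = 7; EF_Task 3 = 7+11 = 18
ES_Task 4 = max(EF_Task 2=3, EF_Task 3=18) = 18; EF_Task 4 = 18+12 = 30
Expected project duration μ = 30 days. Critical path: Task 1 → Task 3 → Task 4.

Variance along critical path = 2.778 + 0.111 + 1.000 = 3.889; σ = 1.972 days.
D = μ + z·σ = 30 + 0.842·1.972 = 31.7 days

31.7 days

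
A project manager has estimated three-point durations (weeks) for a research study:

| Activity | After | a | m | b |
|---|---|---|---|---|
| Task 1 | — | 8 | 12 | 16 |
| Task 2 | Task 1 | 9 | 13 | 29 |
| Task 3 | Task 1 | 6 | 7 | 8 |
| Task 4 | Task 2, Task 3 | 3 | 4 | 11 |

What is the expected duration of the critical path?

32 weeks

te_Task 1 = (8 + 4·12 + 16)/6 = 72/6 = 12
te_Task 2 = (9 + 4·13 + 29)/6 = 90/6 = 15
te_Task 3 = (6 + 4·7 + 8)/6 = 42/6 = 7
te_Task 4 = (3 + 4·4 + 11)/6 = 30/6 = 5

Forward pass:
ES_Task 1 = 0; EF_Task 1 = 12
ES_Task 2 = 12; EF_Task 2 = 12+15 = 27
ES_Task 3 = 12; EF_Task 3 = 12+7 = 19
ES_Task 4 = max(EF_Task 2=27, EF_Task 3=19) = 27; EF_Task 4 = 27+5 = 32
Expected project duration μ = 32 weeks. Critical path: Task 1 → Task 2 → Task 4.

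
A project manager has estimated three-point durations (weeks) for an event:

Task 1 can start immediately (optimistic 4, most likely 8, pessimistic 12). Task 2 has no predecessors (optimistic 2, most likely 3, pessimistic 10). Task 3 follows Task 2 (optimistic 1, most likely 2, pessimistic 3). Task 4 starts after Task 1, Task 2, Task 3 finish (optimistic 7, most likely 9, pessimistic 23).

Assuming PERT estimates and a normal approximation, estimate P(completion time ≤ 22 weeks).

0.843

te_Task 1 = (4 + 4·8 + 12)/6 = 48/6 = 8; σ²_Task 1 = ((12−4)/6)² = 1.778
te_Task 2 = (2 + 4·3 + 10)/6 = 24/6 = 4; σ²_Task 2 = ((10−2)/6)² = 1.778
te_Task 3 = (1 + 4·2 + 3)/6 = 12/6 = 2; σ²_Task 3 = ((3−1)/6)² = 0.111
te_Task 4 = (7 + 4·9 + 23)/6 = 66/6 = 11; σ²_Task 4 = ((23−7)/6)² = 7.111

Forward pass:
ES_Task 1 = 0; EF_Task 1 = 8
ES_Task 2 = 0; EF_Task 2 = 4
ES_Task 3 = 4; EF_Task 3 = 4+2 = 6
ES_Task 4 = max(EF_Task 1=8, EF_Task 2=4, EF_Task 3=6) = 8; EF_Task 4 = 8+11 = 19
Expected project duration μ = 19 weeks. Critical path: Task 1 → Task 4.

Variance along critical path = 1.778 + 7.111 = 8.889; σ = √8.889 = 2.981 weeks.
Z = (22 − 19) / 2.981 = 1.006
P(T ≤ 22) = Φ(1.006) ≈ 0.843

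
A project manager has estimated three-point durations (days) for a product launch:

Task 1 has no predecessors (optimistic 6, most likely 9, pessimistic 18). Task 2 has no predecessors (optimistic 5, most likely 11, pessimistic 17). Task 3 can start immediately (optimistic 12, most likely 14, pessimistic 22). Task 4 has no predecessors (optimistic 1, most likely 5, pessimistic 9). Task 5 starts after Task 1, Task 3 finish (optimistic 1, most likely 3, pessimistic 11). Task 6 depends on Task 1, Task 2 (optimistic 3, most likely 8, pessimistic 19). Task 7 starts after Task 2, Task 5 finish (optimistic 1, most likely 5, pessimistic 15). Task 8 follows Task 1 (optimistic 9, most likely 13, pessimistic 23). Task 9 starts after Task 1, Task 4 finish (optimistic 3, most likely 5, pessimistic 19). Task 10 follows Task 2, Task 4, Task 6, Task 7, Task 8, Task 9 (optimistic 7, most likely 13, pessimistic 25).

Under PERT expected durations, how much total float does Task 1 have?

1 days

te_Task 1 = (6 + 4·9 + 18)/6 = 60/6 = 10
te_Task 2 = (5 + 4·11 + 17)/6 = 66/6 = 11
te_Task 3 = (12 + 4·14 + 22)/6 = 90/6 = 15
te_Task 4 = (1 + 4·5 + 9)/6 = 30/6 = 5
te_Task 5 = (1 + 4·3 + 11)/6 = 24/6 = 4
te_Task 6 = (3 + 4·8 + 19)/6 = 54/6 = 9
te_Task 7 = (1 + 4·5 + 15)/6 = 36/6 = 6
te_Task 8 = (9 + 4·13 + 23)/6 = 84/6 = 14
te_Task 9 = (3 + 4·5 + 19)/6 = 42/6 = 7
te_Task 10 = (7 + 4·13 + 25)/6 = 84/6 = 14

Forward pass:
ES_Task 1 = 0; EF_Task 1 = 10
ES_Task 2 = 0; EF_Task 2 = 11
ES_Task 3 = 0; EF_Task 3 = 15
ES_Task 4 = 0; EF_Task 4 = 5
ES_Task 5 = max(EF_Task 1=10, EF_Task 3=15) = 15; EF_Task 5 = 15+4 = 19
ES_Task 6 = max(EF_Task 1=10, EF_Task 2=11) = 11; EF_Task 6 = 11+9 = 20
ES_Task 7 = max(EF_Task 2=11, EF_Task 5=19) = 19; EF_Task 7 = 19+6 = 25
ES_Task 8 = 10; EF_Task 8 = 10+14 = 24
ES_Task 9 = max(EF_Task 1=10, EF_Task 4=5) = 10; EF_Task 9 = 10+7 = 17
ES_Task 10 = max(EF_Task 2=11, EF_Task 4=5, EF_Task 6=20, EF_Task 7=25, EF_Task 8=24, EF_Task 9=17) = 25; EF_Task 10 = 25+14 = 39
Expected project duration μ = 39 days. Critical path: Task 3 → Task 5 → Task 7 → Task 10.

Backward pass:
LF_Task 10 = 39; LS_Task 10 = 39−14 = 25
LF_Task 9 = LS_Task 10 = 25; LS_Task 9 = 25−7 = 18
LF_Task 8 = LS_Task 10 = 25; LS_Task 8 = 25−14 = 11
LF_Task 7 = LS_Task 10 = 25; LS_Task 7 = 25−6 = 19
LF_Task 6 = LS_Task 10 = 25; LS_Task 6 = 25−9 = 16
LF_Task 5 = LS_Task 7 = 19; LS_Task 5 = 19−4 = 15
LF_Task 4 = min(LS_Task 9=18, LS_Task 10=25) = 18; LS_Task 4 = 18−5 = 13
LF_Task 3 = LS_Task 5 = 15; LS_Task 3 = 15−15 = 0
LF_Task 2 = min(LS_Task 6=16, LS_Task 7=19, LS_Task 10=25) = 16; LS_Task 2 = 16−11 = 5
LF_Task 1 = min(LS_Task 5=15, LS_Task 6=16, LS_Task 8=11, LS_Task 9=18) = 11; LS_Task 1 = 11−10 = 1
Slack_Task 1 = LS_Task 1 − ES_Task 1 = 1 − 0 = 1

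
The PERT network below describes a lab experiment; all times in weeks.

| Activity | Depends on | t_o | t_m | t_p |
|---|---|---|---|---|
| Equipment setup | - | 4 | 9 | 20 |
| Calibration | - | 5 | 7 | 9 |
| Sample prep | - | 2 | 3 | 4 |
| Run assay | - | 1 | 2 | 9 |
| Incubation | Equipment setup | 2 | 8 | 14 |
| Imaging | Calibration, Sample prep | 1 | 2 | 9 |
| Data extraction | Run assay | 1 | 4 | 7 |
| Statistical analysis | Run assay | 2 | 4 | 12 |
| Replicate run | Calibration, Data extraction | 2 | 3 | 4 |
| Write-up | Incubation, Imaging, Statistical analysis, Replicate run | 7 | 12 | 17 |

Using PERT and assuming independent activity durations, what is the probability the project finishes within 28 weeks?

0.296

te_Equipment setup = (4 + 4·9 + 20)/6 = 60/6 = 10; σ²_Equipment setup = ((20−4)/6)² = 7.111
te_Calibration = (5 + 4·7 + 9)/6 = 42/6 = 7; σ²_Calibration = ((9−5)/6)² = 0.444
te_Sample prep = (2 + 4·3 + 4)/6 = 18/6 = 3; σ²_Sample prep = ((4−2)/6)² = 0.111
te_Run assay = (1 + 4·2 + 9)/6 = 18/6 = 3; σ²_Run assay = ((9−1)/6)² = 1.778
te_Incubation = (2 + 4·8 + 14)/6 = 48/6 = 8; σ²_Incubation = ((14−2)/6)² = 4.000
te_Imaging = (1 + 4·2 + 9)/6 = 18/6 = 3; σ²_Imaging = ((9−1)/6)² = 1.778
te_Data extraction = (1 + 4·4 + 7)/6 = 24/6 = 4; σ²_Data extraction = ((7−1)/6)² = 1.000
te_Statistical analysis = (2 + 4·4 + 12)/6 = 30/6 = 5; σ²_Statistical analysis = ((12−2)/6)² = 2.778
te_Replicate run = (2 + 4·3 + 4)/6 = 18/6 = 3; σ²_Replicate run = ((4−2)/6)² = 0.111
te_Write-up = (7 + 4·12 + 17)/6 = 72/6 = 12; σ²_Write-up = ((17−7)/6)² = 2.778

Forward pass:
ES_Equipment setup = 0; EF_Equipment setup = 10
ES_Calibration = 0; EF_Calibration = 7
ES_Sample prep = 0; EF_Sample prep = 3
ES_Run assay = 0; EF_Run assay = 3
ES_Incubation = 10; EF_Incubation = 10+8 = 18
ES_Imaging = max(EF_Calibration=7, EF_Sample prep=3) = 7; EF_Imaging = 7+3 = 10
ES_Data extraction = 3; EF_Data extraction = 3+4 = 7
ES_Statistical analysis = 3; EF_Statistical analysis = 3+5 = 8
ES_Replicate run = max(EF_Calibration=7, EF_Data extraction=7) = 7; EF_Replicate run = 7+3 = 10
ES_Write-up = max(EF_Incubation=18, EF_Imaging=10, EF_Statistical analysis=8, EF_Replicate run=10) = 18; EF_Write-up = 18+12 = 30
Expected project duration μ = 30 weeks. Critical path: Equipment setup → Incubation → Write-up.

Variance along critical path = 7.111 + 4.000 + 2.778 = 13.889; σ = √13.889 = 3.727 weeks.
Z = (28 − 30) / 3.727 = -0.537
P(T ≤ 28) = Φ(-0.537) ≈ 0.296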